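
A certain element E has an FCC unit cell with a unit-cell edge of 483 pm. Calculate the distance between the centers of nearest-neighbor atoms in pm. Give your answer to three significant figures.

342 pm

In an FCC structure, atoms touch along the face diagonal, so √2·a = 4r; the nearest-neighbor distance equals 2r = 0.7071·a.
d = 0.7071 × 483 = 342 pm.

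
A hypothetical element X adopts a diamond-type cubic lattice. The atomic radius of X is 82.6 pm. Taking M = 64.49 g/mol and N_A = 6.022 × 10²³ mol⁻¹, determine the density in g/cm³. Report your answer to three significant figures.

In a diamond cubic lattice, nearest neighbors lie along the body diagonal with √3·a = 8r, giving a = 381.5 pm = 3.815 × 10^-8 cm.
With Z = 8, ρ = Z·M/(N_A·a³) = 8 × 64.49 / (6.022 × 10²³ × 5.553 × 10^-23) = 15.43 g/cm³.

15.4 g/cm³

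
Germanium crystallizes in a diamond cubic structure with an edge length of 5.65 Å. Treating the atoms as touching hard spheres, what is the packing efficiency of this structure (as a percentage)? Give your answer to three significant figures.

In a diamond cubic lattice nearest neighbors lie along the body diagonal with √3·a = 8r, so r = 0.2165a = 1.223 Å.
Packing fraction = Z·(4/3)πr³ / a³ = 8 × (4/3)π × (1.223)³ / (5.65)³ = 0.3401 = 34.0%.

34.0%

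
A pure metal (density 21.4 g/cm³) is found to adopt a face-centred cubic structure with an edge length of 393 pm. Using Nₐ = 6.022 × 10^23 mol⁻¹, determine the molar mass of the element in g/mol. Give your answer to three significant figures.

An FCC cell has Z = 4 atoms; a = 3.930 × 10^-8 cm.
M = ρ·N_A·a³/Z = 21.4 × 6.022 × 10²³ × 6.070 × 10^-23 / 4 = 196 g/mol.

196 g/mol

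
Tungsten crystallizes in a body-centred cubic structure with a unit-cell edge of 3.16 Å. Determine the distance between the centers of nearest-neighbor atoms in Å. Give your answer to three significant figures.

In a BCC structure, atoms touch along the body diagonal, so √3·a = 4r; the nearest-neighbor distance equals 2r = 0.8660·a.
d = 0.8660 × 3.16 = 2.74 Å.

2.74 Å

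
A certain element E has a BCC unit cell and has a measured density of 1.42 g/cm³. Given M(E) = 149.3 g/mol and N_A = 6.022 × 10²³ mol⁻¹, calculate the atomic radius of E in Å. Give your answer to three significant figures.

3.05 Å

For a BCC cell (Z = 2), a³ = Z·M/(N_A·ρ) = 2 × 149.3 / (6.022 × 10²³ × 1.420) = 3.492 × 10^-22 cm³, so a = 7.042 × 10^-8 cm = 7.042 Å.
Atoms touch along the body diagonal, so √3·a = 4r, so r = 0.4330 × a = 3.05 Å.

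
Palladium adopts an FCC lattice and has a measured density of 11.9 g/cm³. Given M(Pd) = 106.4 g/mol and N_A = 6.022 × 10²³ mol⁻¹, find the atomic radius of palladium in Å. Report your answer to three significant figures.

For an FCC cell (Z = 4), a³ = Z·M/(N_A·ρ) = 4 × 106.4 / (6.022 × 10²³ × 11.90) = 5.939 × 10^-23 cm³, so a = 3.902 × 10^-8 cm = 3.902 Å.
Atoms touch along the face diagonal, so √2·a = 4r, so r = 0.3536 × a = 1.38 Å.

1.38 Å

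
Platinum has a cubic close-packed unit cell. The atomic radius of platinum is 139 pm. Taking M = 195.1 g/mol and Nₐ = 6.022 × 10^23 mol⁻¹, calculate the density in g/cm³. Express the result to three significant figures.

In an FCC lattice, atoms touch along the face diagonal, so √2·a = 4r, giving a = 393.2 pm = 3.932 × 10^-8 cm.
With Z = 4, ρ = Z·M/(N_A·a³) = 4 × 195.1 / (6.022 × 10²³ × 6.077 × 10^-23) = 21.33 g/cm³.

21.3 g/cm³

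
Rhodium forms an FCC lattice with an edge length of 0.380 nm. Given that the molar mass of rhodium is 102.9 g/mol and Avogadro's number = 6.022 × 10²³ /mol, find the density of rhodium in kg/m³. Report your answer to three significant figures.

An FCC unit cell contains Z = 4 atoms.
Cell volume: a³ = (0.380 nm)³ = (3.800 × 10^-8 cm)³ = 5.487 × 10^-23 cm³.
ρ = Z·M/(N_A·a³) = 4 × 102.9 / (6.022 × 10²³ × 5.487 × 10^-23) = 12.46 g/cm³ = 12500 kg/m³.

12500 kg/m³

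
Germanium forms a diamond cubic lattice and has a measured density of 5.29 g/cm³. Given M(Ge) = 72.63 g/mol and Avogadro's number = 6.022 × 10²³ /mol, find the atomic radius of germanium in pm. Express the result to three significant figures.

123 pm

For a diamond cubic cell (Z = 8), a³ = Z·M/(N_A·ρ) = 8 × 72.63 / (6.022 × 10²³ × 5.290) = 1.824 × 10^-22 cm³, so a = 5.671 × 10^-8 cm = 567.1 pm.
Nearest neighbors lie along the body diagonal with √3·a = 8r, so r = 0.2165 × a = 123 pm.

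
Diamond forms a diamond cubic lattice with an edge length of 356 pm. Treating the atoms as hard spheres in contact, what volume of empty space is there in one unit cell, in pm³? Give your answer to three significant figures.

2.98 × 10^7 pm³

In a diamond cubic lattice nearest neighbors lie along the body diagonal with √3·a = 8r, so r = 0.2165a = 77.08 pm.
V_cell = a³ = 4.512 × 10^7 pm³; V_atoms = 8 × (4/3)πr³ = 1.534 × 10^7 pm³.
Empty space = 4.512 × 10^7 − 1.534 × 10^7 = 2.98 × 10^7 pm³.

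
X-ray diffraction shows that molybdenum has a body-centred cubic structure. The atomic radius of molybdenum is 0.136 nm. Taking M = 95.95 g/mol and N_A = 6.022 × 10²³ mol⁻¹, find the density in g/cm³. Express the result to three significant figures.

10.3 g/cm³

In a BCC lattice, atoms touch along the body diagonal, so √3·a = 4r, giving a = 0.3141 nm = 3.141 × 10^-8 cm.
With Z = 2, ρ = Z·M/(N_A·a³) = 2 × 95.95 / (6.022 × 10²³ × 3.098 × 10^-23) = 10.29 g/cm³.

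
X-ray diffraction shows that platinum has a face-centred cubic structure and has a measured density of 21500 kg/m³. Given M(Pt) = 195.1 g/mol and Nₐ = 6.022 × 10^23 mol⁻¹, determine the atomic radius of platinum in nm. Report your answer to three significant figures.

For an FCC cell (Z = 4), a³ = Z·M/(N_A·ρ) = 4 × 195.1 / (6.022 × 10²³ × 21.50) = 6.028 × 10^-23 cm³, so a = 3.921 × 10^-8 cm = 0.3921 nm.
Atoms touch along the face diagonal, so √2·a = 4r, so r = 0.3536 × a = 0.139 nm.

0.139 nm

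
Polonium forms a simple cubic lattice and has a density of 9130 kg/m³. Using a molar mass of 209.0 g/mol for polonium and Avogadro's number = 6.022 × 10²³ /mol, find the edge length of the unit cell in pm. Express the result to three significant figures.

336 pm

With Z = 1 atom per simple cubic cell, a³ = Z·M/(N_A·ρ) = 1 × 209.0 / (6.022 × 10²³ × 9.130 g/cm³) = 3.801 × 10^-23 cm³.
a = (3.801 × 10^-23)^(1/3) = 3.362 × 10^-8 cm = 336 pm.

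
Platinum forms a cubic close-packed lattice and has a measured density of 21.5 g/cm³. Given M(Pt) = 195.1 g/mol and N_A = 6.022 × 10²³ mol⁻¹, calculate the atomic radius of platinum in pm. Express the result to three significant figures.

139 pm

For an FCC cell (Z = 4), a³ = Z·M/(N_A·ρ) = 4 × 195.1 / (6.022 × 10²³ × 21.50) = 6.028 × 10^-23 cm³, so a = 3.921 × 10^-8 cm = 392.1 pm.
Atoms touch along the face diagonal, so √2·a = 4r, so r = 0.3536 × a = 139 pm.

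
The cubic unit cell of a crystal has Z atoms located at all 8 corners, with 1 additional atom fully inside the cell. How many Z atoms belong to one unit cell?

Corner atoms are shared by 8 cells (1/8 each), interior atoms are unshared.
Net atoms = 8 × 1/8 + 1 = 1 + 1 = 2.

2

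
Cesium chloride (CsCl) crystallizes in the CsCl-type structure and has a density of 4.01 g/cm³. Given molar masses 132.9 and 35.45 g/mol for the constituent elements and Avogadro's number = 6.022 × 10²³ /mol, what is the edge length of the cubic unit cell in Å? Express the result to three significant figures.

4.12 Å

M(CsCl) = 168.35 g/mol; Z = 1 formula unit per cell.
a³ = Z·M/(N_A·ρ) = 1 × 168.35 / (6.022 × 10²³ × 4.01) = 6.972 × 10^-23 cm³, so a = 4.116 × 10^-8 cm = 4.12 Å.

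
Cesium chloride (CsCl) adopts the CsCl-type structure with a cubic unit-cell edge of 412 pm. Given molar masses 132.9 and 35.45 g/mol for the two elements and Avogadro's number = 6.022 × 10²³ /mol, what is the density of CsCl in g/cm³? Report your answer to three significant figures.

4.00 g/cm³

The CsCl-type structure contains Z = 1 formula unit per cell; M(CsCl) = 132.9 + 35.45 = 168.35 g/mol.
a³ = (4.120 × 10^-8 cm)³ = 6.993 × 10^-23 cm³.
ρ = 1 × 168.35 / (6.022 × 10²³ × 6.993 × 10^-23) = 3.997 g/cm³.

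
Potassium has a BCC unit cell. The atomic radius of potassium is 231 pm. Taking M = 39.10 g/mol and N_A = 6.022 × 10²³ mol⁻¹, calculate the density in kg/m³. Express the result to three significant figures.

In a BCC lattice, atoms touch along the body diagonal, so √3·a = 4r, giving a = 533.5 pm = 5.335 × 10^-8 cm.
With Z = 2, ρ = Z·M/(N_A·a³) = 2 × 39.10 / (6.022 × 10²³ × 1.518 × 10^-22) = 0.8553 g/cm³ = 855 kg/m³.

855 kg/m³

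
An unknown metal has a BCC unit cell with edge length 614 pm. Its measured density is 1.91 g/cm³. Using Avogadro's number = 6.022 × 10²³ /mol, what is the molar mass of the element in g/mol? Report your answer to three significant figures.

A BCC cell has Z = 2 atoms; a = 6.140 × 10^-8 cm.
M = ρ·N_A·a³/Z = 1.91 × 6.022 × 10²³ × 2.315 × 10^-22 / 2 = 133 g/mol.

133 g/mol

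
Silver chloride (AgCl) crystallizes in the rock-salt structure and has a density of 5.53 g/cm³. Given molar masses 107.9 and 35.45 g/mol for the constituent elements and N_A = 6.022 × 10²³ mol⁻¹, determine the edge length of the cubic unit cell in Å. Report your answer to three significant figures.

M(AgCl) = 143.35 g/mol; Z = 4 formula units per cell.
a³ = Z·M/(N_A·ρ) = 4 × 143.35 / (6.022 × 10²³ × 5.53) = 1.722 × 10^-22 cm³, so a = 5.563 × 10^-8 cm = 5.56 Å.

5.56 Å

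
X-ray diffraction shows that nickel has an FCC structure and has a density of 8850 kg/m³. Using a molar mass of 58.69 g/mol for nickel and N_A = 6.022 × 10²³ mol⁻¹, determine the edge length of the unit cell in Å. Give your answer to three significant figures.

With Z = 4 atoms per FCC cell, a³ = Z·M/(N_A·ρ) = 4 × 58.69 / (6.022 × 10²³ × 8.850 g/cm³) = 4.405 × 10^-23 cm³.
a = (4.405 × 10^-23)^(1/3) = 3.532 × 10^-8 cm = 3.53 Å.

3.53 Å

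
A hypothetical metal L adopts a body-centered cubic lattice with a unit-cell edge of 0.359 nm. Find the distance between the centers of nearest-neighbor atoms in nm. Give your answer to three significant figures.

0.311 nm

In a BCC structure, atoms touch along the body diagonal, so √3·a = 4r; the nearest-neighbor distance equals 2r = 0.8660·a.
d = 0.8660 × 0.359 = 0.311 nm.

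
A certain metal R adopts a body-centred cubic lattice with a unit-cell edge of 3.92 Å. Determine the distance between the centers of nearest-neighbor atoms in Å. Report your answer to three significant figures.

In a BCC structure, atoms touch along the body diagonal, so √3·a = 4r; the nearest-neighbor distance equals 2r = 0.8660·a.
d = 0.8660 × 3.92 = 3.39 Å.

3.39 Å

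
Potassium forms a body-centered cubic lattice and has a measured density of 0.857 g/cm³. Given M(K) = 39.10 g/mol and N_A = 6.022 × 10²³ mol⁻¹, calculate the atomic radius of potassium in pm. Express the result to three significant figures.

231 pm

For a BCC cell (Z = 2), a³ = Z·M/(N_A·ρ) = 2 × 39.10 / (6.022 × 10²³ × 0.8570) = 1.515 × 10^-22 cm³, so a = 5.331 × 10^-8 cm = 533.1 pm.
Atoms touch along the body diagonal, so √3·a = 4r, so r = 0.4330 × a = 231 pm.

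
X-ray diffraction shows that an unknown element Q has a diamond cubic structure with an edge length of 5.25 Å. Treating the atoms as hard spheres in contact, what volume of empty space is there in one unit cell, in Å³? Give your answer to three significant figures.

In a diamond cubic lattice nearest neighbors lie along the body diagonal with √3·a = 8r, so r = 0.2165a = 1.137 Å.
V_cell = a³ = 144.7 Å³; V_atoms = 8 × (4/3)πr³ = 49.21 Å³.
Empty space = 144.7 − 49.21 = 95.5 Å³.

95.5 Å³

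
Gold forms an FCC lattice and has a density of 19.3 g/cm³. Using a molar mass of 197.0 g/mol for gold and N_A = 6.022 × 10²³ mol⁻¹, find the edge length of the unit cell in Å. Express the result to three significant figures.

4.08 Å

With Z = 4 atoms per FCC cell, a³ = Z·M/(N_A·ρ) = 4 × 197.0 / (6.022 × 10²³ × 19.30 g/cm³) = 6.780 × 10^-23 cm³.
a = (6.780 × 10^-23)^(1/3) = 4.078 × 10^-8 cm = 4.08 Å.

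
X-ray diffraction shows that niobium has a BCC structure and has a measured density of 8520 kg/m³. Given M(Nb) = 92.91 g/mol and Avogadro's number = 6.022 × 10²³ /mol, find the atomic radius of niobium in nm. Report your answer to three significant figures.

0.143 nm

For a BCC cell (Z = 2), a³ = Z·M/(N_A·ρ) = 2 × 92.91 / (6.022 × 10²³ × 8.520) = 3.622 × 10^-23 cm³, so a = 3.309 × 10^-8 cm = 0.3309 nm.
Atoms touch along the body diagonal, so √3·a = 4r, so r = 0.4330 × a = 0.143 nm.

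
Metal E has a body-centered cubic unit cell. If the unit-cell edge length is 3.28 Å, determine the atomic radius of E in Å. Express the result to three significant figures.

In a BCC lattice, atoms touch along the body diagonal, so √3·a = 4r.
r = √3·a/4 = 1.7321 × 3.28 / 4 = 1.42 Å.

1.42 Å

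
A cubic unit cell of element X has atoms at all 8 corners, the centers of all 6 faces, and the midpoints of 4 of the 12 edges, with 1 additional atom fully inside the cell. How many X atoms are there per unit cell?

6

Corner atoms are shared by 8 cells (1/8 each), face atoms by 2 (1/2 each), edge atoms by 4 (1/4 each), interior atoms are unshared.
Net atoms = 8 × 1/8 + 6 × 1/2 + 4 × 1/4 + 1 = 1 + 3 + 1 + 1 = 6.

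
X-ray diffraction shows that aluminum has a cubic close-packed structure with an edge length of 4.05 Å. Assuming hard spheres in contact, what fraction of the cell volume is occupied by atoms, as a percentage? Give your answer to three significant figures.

74.0%

In an FCC lattice atoms touch along the face diagonal, so √2·a = 4r, so r = 0.3536a = 1.432 Å.
Packing fraction = Z·(4/3)πr³ / a³ = 4 × (4/3)π × (1.432)³ / (4.05)³ = 0.7405 = 74.0%.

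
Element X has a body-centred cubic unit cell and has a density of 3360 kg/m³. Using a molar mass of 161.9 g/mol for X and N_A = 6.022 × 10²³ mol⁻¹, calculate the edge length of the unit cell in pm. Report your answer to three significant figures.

543 pm

With Z = 2 atoms per BCC cell, a³ = Z·M/(N_A·ρ) = 2 × 161.9 / (6.022 × 10²³ × 3.360 g/cm³) = 1.600 × 10^-22 cm³.
a = (1.600 × 10^-22)^(1/3) = 5.429 × 10^-8 cm = 543 pm.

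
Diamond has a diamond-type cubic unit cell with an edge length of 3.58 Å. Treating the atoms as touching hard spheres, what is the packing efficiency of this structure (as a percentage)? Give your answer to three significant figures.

34.0%

In a diamond cubic lattice nearest neighbors lie along the body diagonal with √3·a = 8r, so r = 0.2165a = 0.7751 Å.
Packing fraction = Z·(4/3)πr³ / a³ = 8 × (4/3)π × (0.7751)³ / (3.58)³ = 0.3401 = 34.0%.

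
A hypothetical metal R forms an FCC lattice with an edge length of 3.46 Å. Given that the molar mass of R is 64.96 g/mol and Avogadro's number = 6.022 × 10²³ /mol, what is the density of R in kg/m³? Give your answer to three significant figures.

10400 kg/m³

An FCC unit cell contains Z = 4 atoms.
Cell volume: a³ = (3.46 Å)³ = (3.460 × 10^-8 cm)³ = 4.142 × 10^-23 cm³.
ρ = Z·M/(N_A·a³) = 4 × 64.96 / (6.022 × 10²³ × 4.142 × 10^-23) = 10.42 g/cm³ = 10400 kg/m³.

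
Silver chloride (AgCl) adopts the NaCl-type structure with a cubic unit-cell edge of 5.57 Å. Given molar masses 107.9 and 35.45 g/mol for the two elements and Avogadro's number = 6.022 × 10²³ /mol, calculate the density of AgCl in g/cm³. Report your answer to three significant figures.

The NaCl-type structure contains Z = 4 formula units per cell; M(AgCl) = 107.9 + 35.45 = 143.35 g/mol.
a³ = (5.570 × 10^-8 cm)³ = 1.728 × 10^-22 cm³.
ρ = 4 × 143.35 / (6.022 × 10²³ × 1.728 × 10^-22) = 5.510 g/cm³.

5.51 g/cm³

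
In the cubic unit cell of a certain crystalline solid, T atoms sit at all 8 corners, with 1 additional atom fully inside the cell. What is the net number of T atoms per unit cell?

Corner atoms are shared by 8 cells (1/8 each), interior atoms are unshared.
Net atoms = 8 × 1/8 + 1 = 1 + 1 = 2.

2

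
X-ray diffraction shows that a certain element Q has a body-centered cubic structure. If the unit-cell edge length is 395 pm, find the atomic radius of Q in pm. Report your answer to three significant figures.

In a BCC lattice, atoms touch along the body diagonal, so √3·a = 4r.
r = √3·a/4 = 1.7321 × 395 / 4 = 171 pm.

171 pm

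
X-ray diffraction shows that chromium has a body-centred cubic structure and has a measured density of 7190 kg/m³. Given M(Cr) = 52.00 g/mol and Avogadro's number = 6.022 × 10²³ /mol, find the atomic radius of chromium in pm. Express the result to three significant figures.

125 pm

For a BCC cell (Z = 2), a³ = Z·M/(N_A·ρ) = 2 × 52.00 / (6.022 × 10²³ × 7.190) = 2.402 × 10^-23 cm³, so a = 2.885 × 10^-8 cm = 288.5 pm.
Atoms touch along the body diagonal, so √3·a = 4r, so r = 0.4330 × a = 125 pm.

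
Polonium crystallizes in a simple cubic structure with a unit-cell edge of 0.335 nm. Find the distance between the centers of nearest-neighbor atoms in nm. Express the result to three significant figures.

0.335 nm

In a simple cubic structure, atoms touch along the cell edge, so a = 2r; the nearest-neighbor distance equals 2r = 1.000·a.
d = 1.000 × 0.335 = 0.335 nm.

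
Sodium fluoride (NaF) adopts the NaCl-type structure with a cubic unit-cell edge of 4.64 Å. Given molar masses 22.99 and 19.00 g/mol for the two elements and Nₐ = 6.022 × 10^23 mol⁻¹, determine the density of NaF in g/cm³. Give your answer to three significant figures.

2.79 g/cm³

The NaCl-type structure contains Z = 4 formula units per cell; M(NaF) = 22.99 + 19.00 = 41.99 g/mol.
a³ = (4.640 × 10^-8 cm)³ = 9.990 × 10^-23 cm³.
ρ = 4 × 41.99 / (6.022 × 10²³ × 9.990 × 10^-23) = 2.792 g/cm³.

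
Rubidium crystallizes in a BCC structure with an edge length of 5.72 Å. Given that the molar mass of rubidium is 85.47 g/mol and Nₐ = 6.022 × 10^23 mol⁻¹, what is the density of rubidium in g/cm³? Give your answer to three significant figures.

A BCC unit cell contains Z = 2 atoms.
Cell volume: a³ = (5.72 Å)³ = (5.720 × 10^-8 cm)³ = 1.871 × 10^-22 cm³.
ρ = Z·M/(N_A·a³) = 2 × 85.47 / (6.022 × 10²³ × 1.871 × 10^-22) = 1.517 g/cm³.

1.52 g/cm³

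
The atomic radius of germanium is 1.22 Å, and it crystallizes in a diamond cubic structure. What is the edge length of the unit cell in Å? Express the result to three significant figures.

In a diamond cubic lattice, nearest neighbors lie along the body diagonal with √3·a = 8r.
a = 8r/√3 = 8 × 1.22 / 1.7321 = 5.63 Å.

5.63 Å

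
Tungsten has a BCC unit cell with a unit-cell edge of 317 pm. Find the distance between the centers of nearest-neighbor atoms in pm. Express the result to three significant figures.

275 pm

In a BCC structure, atoms touch along the body diagonal, so √3·a = 4r; the nearest-neighbor distance equals 2r = 0.8660·a.
d = 0.8660 × 317 = 275 pm.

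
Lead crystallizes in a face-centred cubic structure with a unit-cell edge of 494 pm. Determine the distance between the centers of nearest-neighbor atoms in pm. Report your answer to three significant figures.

349 pm

In an FCC structure, atoms touch along the face diagonal, so √2·a = 4r; the nearest-neighbor distance equals 2r = 0.7071·a.
d = 0.7071 × 494 = 349 pm.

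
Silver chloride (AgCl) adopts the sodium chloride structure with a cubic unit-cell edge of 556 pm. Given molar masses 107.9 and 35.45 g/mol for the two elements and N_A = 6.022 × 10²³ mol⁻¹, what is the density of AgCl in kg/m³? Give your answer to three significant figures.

The sodium chloride structure contains Z = 4 formula units per cell; M(AgCl) = 107.9 + 35.45 = 143.35 g/mol.
a³ = (5.560 × 10^-8 cm)³ = 1.719 × 10^-22 cm³.
ρ = 4 × 143.35 / (6.022 × 10²³ × 1.719 × 10^-22) = 5.540 g/cm³ = 5540 kg/m³.

5540 kg/m³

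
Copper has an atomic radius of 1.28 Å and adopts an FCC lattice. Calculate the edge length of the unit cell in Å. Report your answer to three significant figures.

In an FCC lattice, atoms touch along the face diagonal, so √2·a = 4r.
a = 4r/√2 = 4 × 1.28 / 1.4142 = 3.62 Å.

3.62 Å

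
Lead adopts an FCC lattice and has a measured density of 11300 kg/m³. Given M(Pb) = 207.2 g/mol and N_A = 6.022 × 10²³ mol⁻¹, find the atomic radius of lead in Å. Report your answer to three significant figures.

For an FCC cell (Z = 4), a³ = Z·M/(N_A·ρ) = 4 × 207.2 / (6.022 × 10²³ × 11.30) = 1.218 × 10^-22 cm³, so a = 4.957 × 10^-8 cm = 4.957 Å.
Atoms touch along the face diagonal, so √2·a = 4r, so r = 0.3536 × a = 1.75 Å.

1.75 Å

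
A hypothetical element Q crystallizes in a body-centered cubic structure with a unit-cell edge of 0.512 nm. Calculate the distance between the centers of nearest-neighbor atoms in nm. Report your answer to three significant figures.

0.443 nm

In a BCC structure, atoms touch along the body diagonal, so √3·a = 4r; the nearest-neighbor distance equals 2r = 0.8660·a.
d = 0.8660 × 0.512 = 0.443 nm.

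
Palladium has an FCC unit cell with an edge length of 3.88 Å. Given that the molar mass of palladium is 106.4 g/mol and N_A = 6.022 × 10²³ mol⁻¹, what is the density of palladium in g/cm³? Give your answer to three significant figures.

An FCC unit cell contains Z = 4 atoms.
Cell volume: a³ = (3.88 Å)³ = (3.880 × 10^-8 cm)³ = 5.841 × 10^-23 cm³.
ρ = Z·M/(N_A·a³) = 4 × 106.4 / (6.022 × 10²³ × 5.841 × 10^-23) = 12.10 g/cm³.

12.1 g/cm³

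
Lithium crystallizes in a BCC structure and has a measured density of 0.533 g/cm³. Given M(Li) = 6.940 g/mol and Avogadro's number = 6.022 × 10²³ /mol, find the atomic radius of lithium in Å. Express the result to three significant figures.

1.52 Å

For a BCC cell (Z = 2), a³ = Z·M/(N_A·ρ) = 2 × 6.940 / (6.022 × 10²³ × 0.5330) = 4.324 × 10^-23 cm³, so a = 3.510 × 10^-8 cm = 3.510 Å.
Atoms touch along the body diagonal, so √3·a = 4r, so r = 0.4330 × a = 1.52 Å.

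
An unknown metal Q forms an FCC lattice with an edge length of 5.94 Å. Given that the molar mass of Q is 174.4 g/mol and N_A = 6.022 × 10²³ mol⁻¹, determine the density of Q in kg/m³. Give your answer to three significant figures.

An FCC unit cell contains Z = 4 atoms.
Cell volume: a³ = (5.94 Å)³ = (5.940 × 10^-8 cm)³ = 2.096 × 10^-22 cm³.
ρ = Z·M/(N_A·a³) = 4 × 174.4 / (6.022 × 10²³ × 2.096 × 10^-22) = 5.527 g/cm³ = 5530 kg/m³.

5530 kg/m³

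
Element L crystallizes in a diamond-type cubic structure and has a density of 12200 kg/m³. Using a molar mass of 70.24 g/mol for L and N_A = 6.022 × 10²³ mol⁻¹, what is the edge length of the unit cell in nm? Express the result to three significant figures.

0.424 nm

With Z = 8 atoms per diamond cubic cell, a³ = Z·M/(N_A·ρ) = 8 × 70.24 / (6.022 × 10²³ × 12.20 g/cm³) = 7.648 × 10^-23 cm³.
a = (7.648 × 10^-23)^(1/3) = 4.245 × 10^-8 cm = 0.424 nm.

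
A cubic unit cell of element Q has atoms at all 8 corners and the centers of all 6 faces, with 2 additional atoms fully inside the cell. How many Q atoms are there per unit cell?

6

Corner atoms are shared by 8 cells (1/8 each), face atoms by 2 (1/2 each), interior atoms are unshared.
Net atoms = 8 × 1/8 + 6 × 1/2 + 2 = 1 + 3 + 2 = 6.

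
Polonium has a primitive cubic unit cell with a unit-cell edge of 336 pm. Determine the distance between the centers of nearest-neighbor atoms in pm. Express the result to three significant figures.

In a simple cubic structure, atoms touch along the cell edge, so a = 2r; the nearest-neighbor distance equals 2r = 1.000·a.
d = 1.000 × 336 = 336 pm.

336 pm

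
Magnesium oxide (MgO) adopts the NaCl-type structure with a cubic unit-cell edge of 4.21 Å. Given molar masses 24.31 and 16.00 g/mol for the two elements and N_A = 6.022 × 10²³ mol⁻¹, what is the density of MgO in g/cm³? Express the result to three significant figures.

3.59 g/cm³

The NaCl-type structure contains Z = 4 formula units per cell; M(MgO) = 24.31 + 16.00 = 40.31 g/mol.
a³ = (4.210 × 10^-8 cm)³ = 7.462 × 10^-23 cm³.
ρ = 4 × 40.31 / (6.022 × 10²³ × 7.462 × 10^-23) = 3.588 g/cm³.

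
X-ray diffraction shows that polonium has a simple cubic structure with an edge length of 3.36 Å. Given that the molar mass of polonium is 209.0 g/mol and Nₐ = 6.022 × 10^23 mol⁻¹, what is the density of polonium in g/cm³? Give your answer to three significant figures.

A simple cubic unit cell contains Z = 1 atom.
Cell volume: a³ = (3.36 Å)³ = (3.360 × 10^-8 cm)³ = 3.793 × 10^-23 cm³.
ρ = Z·M/(N_A·a³) = 1 × 209.0 / (6.022 × 10²³ × 3.793 × 10^-23) = 9.149 g/cm³.

9.15 g/cm³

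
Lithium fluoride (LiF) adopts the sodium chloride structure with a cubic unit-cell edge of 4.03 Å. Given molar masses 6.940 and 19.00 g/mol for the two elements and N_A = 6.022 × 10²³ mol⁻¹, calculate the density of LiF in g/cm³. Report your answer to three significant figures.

2.63 g/cm³

The sodium chloride structure contains Z = 4 formula units per cell; M(LiF) = 6.940 + 19.00 = 25.94 g/mol.
a³ = (4.030 × 10^-8 cm)³ = 6.545 × 10^-23 cm³.
ρ = 4 × 25.94 / (6.022 × 10²³ × 6.545 × 10^-23) = 2.633 g/cm³.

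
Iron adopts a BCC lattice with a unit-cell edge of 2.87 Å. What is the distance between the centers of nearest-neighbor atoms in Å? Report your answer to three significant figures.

In a BCC structure, atoms touch along the body diagonal, so √3·a = 4r; the nearest-neighbor distance equals 2r = 0.8660·a.
d = 0.8660 × 2.87 = 2.49 Å.

2.49 Å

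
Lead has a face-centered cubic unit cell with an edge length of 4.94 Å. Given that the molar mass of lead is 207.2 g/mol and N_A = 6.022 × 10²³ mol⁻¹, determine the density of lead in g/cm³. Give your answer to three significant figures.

An FCC unit cell contains Z = 4 atoms.
Cell volume: a³ = (4.94 Å)³ = (4.940 × 10^-8 cm)³ = 1.206 × 10^-22 cm³.
ρ = Z·M/(N_A·a³) = 4 × 207.2 / (6.022 × 10²³ × 1.206 × 10^-22) = 11.42 g/cm³.

11.4 g/cm³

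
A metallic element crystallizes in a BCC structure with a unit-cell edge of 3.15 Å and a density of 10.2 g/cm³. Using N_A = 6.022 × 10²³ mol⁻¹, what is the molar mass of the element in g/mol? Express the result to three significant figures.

96.0 g/mol

A BCC cell has Z = 2 atoms; a = 3.150 × 10^-8 cm.
M = ρ·N_A·a³/Z = 10.2 × 6.022 × 10²³ × 3.126 × 10^-23 / 2 = 96.0 g/mol.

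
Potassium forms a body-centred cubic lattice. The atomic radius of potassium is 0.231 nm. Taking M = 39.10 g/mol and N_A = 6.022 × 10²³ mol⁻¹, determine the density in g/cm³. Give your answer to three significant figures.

0.855 g/cm³

In a BCC lattice, atoms touch along the body diagonal, so √3·a = 4r, giving a = 0.5335 nm = 5.335 × 10^-8 cm.
With Z = 2, ρ = Z·M/(N_A·a³) = 2 × 39.10 / (6.022 × 10²³ × 1.518 × 10^-22) = 0.8553 g/cm³.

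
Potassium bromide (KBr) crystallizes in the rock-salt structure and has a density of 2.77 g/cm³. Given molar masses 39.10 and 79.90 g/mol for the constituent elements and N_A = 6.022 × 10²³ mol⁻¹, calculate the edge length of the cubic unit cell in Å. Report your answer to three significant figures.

M(KBr) = 119.0 g/mol; Z = 4 formula units per cell.
a³ = Z·M/(N_A·ρ) = 4 × 119.0 / (6.022 × 10²³ × 2.77) = 2.854 × 10^-22 cm³, so a = 6.584 × 10^-8 cm = 6.58 Å.

6.58 Å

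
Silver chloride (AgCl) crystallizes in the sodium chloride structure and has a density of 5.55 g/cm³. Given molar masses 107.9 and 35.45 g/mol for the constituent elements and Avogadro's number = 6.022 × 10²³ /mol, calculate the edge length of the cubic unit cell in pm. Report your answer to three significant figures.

M(AgCl) = 143.35 g/mol; Z = 4 formula units per cell.
a³ = Z·M/(N_A·ρ) = 4 × 143.35 / (6.022 × 10²³ × 5.55) = 1.716 × 10^-22 cm³, so a = 5.557 × 10^-8 cm = 556 pm.

556 pm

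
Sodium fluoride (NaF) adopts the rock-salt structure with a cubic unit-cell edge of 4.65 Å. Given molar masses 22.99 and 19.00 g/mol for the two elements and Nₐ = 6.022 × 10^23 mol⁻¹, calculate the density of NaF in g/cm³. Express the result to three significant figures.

The rock-salt structure contains Z = 4 formula units per cell; M(NaF) = 22.99 + 19.00 = 41.99 g/mol.
a³ = (4.650 × 10^-8 cm)³ = 1.005 × 10^-22 cm³.
ρ = 4 × 41.99 / (6.022 × 10²³ × 1.005 × 10^-22) = 2.774 g/cm³.

2.77 g/cm³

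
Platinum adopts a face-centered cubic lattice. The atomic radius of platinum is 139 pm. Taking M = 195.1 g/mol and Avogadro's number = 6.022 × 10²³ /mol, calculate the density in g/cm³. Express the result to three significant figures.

21.3 g/cm³

In an FCC lattice, atoms touch along the face diagonal, so √2·a = 4r, giving a = 393.2 pm = 3.932 × 10^-8 cm.
With Z = 4, ρ = Z·M/(N_A·a³) = 4 × 195.1 / (6.022 × 10²³ × 6.077 × 10^-23) = 21.33 g/cm³.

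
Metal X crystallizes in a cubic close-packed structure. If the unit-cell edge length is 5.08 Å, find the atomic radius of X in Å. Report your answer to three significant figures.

1.80 Å

In an FCC lattice, atoms touch along the face diagonal, so √2·a = 4r.
r = √2·a/4 = 1.4142 × 5.08 / 4 = 1.80 Å.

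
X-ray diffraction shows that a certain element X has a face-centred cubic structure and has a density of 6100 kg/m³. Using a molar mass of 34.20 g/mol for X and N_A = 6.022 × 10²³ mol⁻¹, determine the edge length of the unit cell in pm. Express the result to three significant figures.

334 pm

With Z = 4 atoms per FCC cell, a³ = Z·M/(N_A·ρ) = 4 × 34.20 / (6.022 × 10²³ × 6.100 g/cm³) = 3.724 × 10^-23 cm³.
a = (3.724 × 10^-23)^(1/3) = 3.339 × 10^-8 cm = 334 pm.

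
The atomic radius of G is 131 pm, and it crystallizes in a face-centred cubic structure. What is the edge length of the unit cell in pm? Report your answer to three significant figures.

In an FCC lattice, atoms touch along the face diagonal, so √2·a = 4r.
a = 4r/√2 = 4 × 131 / 1.4142 = 371 pm.

371 pm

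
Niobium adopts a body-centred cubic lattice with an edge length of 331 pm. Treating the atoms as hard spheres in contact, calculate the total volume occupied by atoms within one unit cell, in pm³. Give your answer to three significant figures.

In a BCC lattice atoms touch along the body diagonal, so √3·a = 4r, so r = 0.4330a = 143.3 pm.
V_atoms = Z × (4/3)πr³ = 2 × (4/3)π × (143.3)³ = 2.47 × 10^7 pm³.

2.47 × 10^7 pm³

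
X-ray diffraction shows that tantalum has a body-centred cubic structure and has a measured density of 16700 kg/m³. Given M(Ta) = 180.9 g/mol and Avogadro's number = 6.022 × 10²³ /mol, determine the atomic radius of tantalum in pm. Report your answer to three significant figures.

For a BCC cell (Z = 2), a³ = Z·M/(N_A·ρ) = 2 × 180.9 / (6.022 × 10²³ × 16.70) = 3.598 × 10^-23 cm³, so a = 3.301 × 10^-8 cm = 330.1 pm.
Atoms touch along the body diagonal, so √3·a = 4r, so r = 0.4330 × a = 143 pm.

143 pm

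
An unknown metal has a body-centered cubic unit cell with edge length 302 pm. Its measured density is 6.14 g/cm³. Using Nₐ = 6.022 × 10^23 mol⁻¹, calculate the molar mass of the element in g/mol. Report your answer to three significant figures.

50.9 g/mol

A BCC cell has Z = 2 atoms; a = 3.020 × 10^-8 cm.
M = ρ·N_A·a³/Z = 6.14 × 6.022 × 10²³ × 2.754 × 10^-23 / 2 = 50.9 g/mol.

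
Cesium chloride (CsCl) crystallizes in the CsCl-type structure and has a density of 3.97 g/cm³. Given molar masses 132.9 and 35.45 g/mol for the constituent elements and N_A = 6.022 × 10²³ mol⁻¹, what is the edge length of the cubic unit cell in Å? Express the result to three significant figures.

M(CsCl) = 168.35 g/mol; Z = 1 formula unit per cell.
a³ = Z·M/(N_A·ρ) = 1 × 168.35 / (6.022 × 10²³ × 3.97) = 7.042 × 10^-23 cm³, so a = 4.129 × 10^-8 cm = 4.13 Å.

4.13 Å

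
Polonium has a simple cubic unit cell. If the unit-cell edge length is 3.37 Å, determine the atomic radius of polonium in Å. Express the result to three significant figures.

In a simple cubic lattice, atoms touch along the cell edge, so a = 2r.
r = a/2 = 3.37/2 = 1.69 Å.

1.69 Å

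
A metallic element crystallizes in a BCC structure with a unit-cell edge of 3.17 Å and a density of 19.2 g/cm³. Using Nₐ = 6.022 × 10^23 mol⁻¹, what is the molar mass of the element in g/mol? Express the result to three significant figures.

A BCC cell has Z = 2 atoms; a = 3.170 × 10^-8 cm.
M = ρ·N_A·a³/Z = 19.2 × 6.022 × 10²³ × 3.186 × 10^-23 / 2 = 184 g/mol.

184 g/mol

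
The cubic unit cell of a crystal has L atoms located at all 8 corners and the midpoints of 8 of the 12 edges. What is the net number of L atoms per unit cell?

3

Corner atoms are shared by 8 cells (1/8 each), edge atoms by 4 (1/4 each).
Net atoms = 8 × 1/8 + 8 × 1/4 = 1 + 2 = 3.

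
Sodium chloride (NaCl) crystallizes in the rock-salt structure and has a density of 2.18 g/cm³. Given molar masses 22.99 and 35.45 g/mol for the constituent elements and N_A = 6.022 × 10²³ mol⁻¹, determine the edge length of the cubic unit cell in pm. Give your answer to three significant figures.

M(NaCl) = 58.44 g/mol; Z = 4 formula units per cell.
a³ = Z·M/(N_A·ρ) = 4 × 58.44 / (6.022 × 10²³ × 2.18) = 1.781 × 10^-22 cm³, so a = 5.626 × 10^-8 cm = 563 pm.

563 pm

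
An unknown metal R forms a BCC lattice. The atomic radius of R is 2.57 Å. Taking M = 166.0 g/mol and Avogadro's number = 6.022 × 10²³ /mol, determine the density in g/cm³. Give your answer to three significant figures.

2.64 g/cm³

In a BCC lattice, atoms touch along the body diagonal, so √3·a = 4r, giving a = 5.935 Å = 5.935 × 10^-8 cm.
With Z = 2, ρ = Z·M/(N_A·a³) = 2 × 166.0 / (6.022 × 10²³ × 2.091 × 10^-22) = 2.637 g/cm³.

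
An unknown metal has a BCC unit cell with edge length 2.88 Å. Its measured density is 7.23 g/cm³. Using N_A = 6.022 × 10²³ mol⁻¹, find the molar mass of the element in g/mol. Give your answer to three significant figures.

A BCC cell has Z = 2 atoms; a = 2.880 × 10^-8 cm.
M = ρ·N_A·a³/Z = 7.23 × 6.022 × 10²³ × 2.389 × 10^-23 / 2 = 52.0 g/mol.

52.0 g/mol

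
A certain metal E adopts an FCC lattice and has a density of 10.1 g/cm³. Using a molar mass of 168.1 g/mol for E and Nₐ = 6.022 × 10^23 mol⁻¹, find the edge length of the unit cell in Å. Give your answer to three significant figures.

With Z = 4 atoms per FCC cell, a³ = Z·M/(N_A·ρ) = 4 × 168.1 / (6.022 × 10²³ × 10.10 g/cm³) = 1.106 × 10^-22 cm³.
a = (1.106 × 10^-22)^(1/3) = 4.799 × 10^-8 cm = 4.80 Å.

4.80 Å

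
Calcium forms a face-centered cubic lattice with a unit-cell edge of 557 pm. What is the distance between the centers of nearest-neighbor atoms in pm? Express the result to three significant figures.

394 pm

In an FCC structure, atoms touch along the face diagonal, so √2·a = 4r; the nearest-neighbor distance equals 2r = 0.7071·a.
d = 0.7071 × 557 = 394 pm.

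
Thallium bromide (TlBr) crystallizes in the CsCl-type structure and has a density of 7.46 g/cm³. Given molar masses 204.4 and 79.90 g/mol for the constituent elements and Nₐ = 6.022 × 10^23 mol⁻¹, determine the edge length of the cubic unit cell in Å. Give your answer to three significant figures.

3.99 Å

M(TlBr) = 284.3 g/mol; Z = 1 formula unit per cell.
a³ = Z·M/(N_A·ρ) = 1 × 284.3 / (6.022 × 10²³ × 7.46) = 6.328 × 10^-23 cm³, so a = 3.985 × 10^-8 cm = 3.99 Å.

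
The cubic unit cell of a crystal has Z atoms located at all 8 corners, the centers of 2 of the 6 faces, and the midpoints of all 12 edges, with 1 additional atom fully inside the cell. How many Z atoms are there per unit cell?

Corner atoms are shared by 8 cells (1/8 each), face atoms by 2 (1/2 each), edge atoms by 4 (1/4 each), interior atoms are unshared.
Net atoms = 8 × 1/8 + 2 × 1/2 + 12 × 1/4 + 1 = 1 + 1 + 3 + 1 = 6.

6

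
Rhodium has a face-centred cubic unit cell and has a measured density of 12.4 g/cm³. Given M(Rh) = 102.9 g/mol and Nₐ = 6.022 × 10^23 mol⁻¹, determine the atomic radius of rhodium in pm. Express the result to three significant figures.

For an FCC cell (Z = 4), a³ = Z·M/(N_A·ρ) = 4 × 102.9 / (6.022 × 10²³ × 12.40) = 5.512 × 10^-23 cm³, so a = 3.806 × 10^-8 cm = 380.6 pm.
Atoms touch along the face diagonal, so √2·a = 4r, so r = 0.3536 × a = 135 pm.

135 pm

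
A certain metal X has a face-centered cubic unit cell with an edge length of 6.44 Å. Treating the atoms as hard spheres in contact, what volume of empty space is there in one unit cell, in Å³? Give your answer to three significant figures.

69.3 Å³

In an FCC lattice atoms touch along the face diagonal, so √2·a = 4r, so r = 0.3536a = 2.277 Å.
V_cell = a³ = 267.1 Å³; V_atoms = 4 × (4/3)πr³ = 197.8 Å³.
Empty space = 267.1 − 197.8 = 69.3 Å³.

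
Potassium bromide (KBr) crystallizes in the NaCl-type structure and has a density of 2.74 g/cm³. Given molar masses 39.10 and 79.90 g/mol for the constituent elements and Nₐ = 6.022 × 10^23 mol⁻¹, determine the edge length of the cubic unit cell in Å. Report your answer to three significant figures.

M(KBr) = 119.0 g/mol; Z = 4 formula units per cell.
a³ = Z·M/(N_A·ρ) = 4 × 119.0 / (6.022 × 10²³ × 2.74) = 2.885 × 10^-22 cm³, so a = 6.608 × 10^-8 cm = 6.61 Å.

6.61 Å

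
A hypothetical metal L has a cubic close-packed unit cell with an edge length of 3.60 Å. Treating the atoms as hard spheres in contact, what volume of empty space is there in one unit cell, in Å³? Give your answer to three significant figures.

12.1 Å³

In an FCC lattice atoms touch along the face diagonal, so √2·a = 4r, so r = 0.3536a = 1.273 Å.
V_cell = a³ = 46.66 Å³; V_atoms = 4 × (4/3)πr³ = 34.55 Å³.
Empty space = 46.66 − 34.55 = 12.1 Å³.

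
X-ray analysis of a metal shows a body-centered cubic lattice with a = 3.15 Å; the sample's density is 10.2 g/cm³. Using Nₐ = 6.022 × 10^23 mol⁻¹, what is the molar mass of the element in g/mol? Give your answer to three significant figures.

96.0 g/mol

A BCC cell has Z = 2 atoms; a = 3.150 × 10^-8 cm.
M = ρ·N_A·a³/Z = 10.2 × 6.022 × 10²³ × 3.126 × 10^-23 / 2 = 96.0 g/mol.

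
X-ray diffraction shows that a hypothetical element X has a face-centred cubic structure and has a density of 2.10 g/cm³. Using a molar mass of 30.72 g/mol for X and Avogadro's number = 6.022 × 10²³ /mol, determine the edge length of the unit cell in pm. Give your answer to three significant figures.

With Z = 4 atoms per FCC cell, a³ = Z·M/(N_A·ρ) = 4 × 30.72 / (6.022 × 10²³ × 2.100 g/cm³) = 9.717 × 10^-23 cm³.
a = (9.717 × 10^-23)^(1/3) = 4.597 × 10^-8 cm = 460 pm.

460 pm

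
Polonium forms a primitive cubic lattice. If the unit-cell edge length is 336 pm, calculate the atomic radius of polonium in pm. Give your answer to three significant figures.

168 pm

In a simple cubic lattice, atoms touch along the cell edge, so a = 2r.
r = a/2 = 336/2 = 168 pm.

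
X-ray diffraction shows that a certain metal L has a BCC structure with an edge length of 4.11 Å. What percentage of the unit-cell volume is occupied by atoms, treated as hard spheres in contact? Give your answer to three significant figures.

68.0%

In a BCC lattice atoms touch along the body diagonal, so √3·a = 4r, so r = 0.4330a = 1.780 Å.
Packing fraction = Z·(4/3)πr³ / a³ = 2 × (4/3)π × (1.780)³ / (4.11)³ = 0.6802 = 68.0%.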